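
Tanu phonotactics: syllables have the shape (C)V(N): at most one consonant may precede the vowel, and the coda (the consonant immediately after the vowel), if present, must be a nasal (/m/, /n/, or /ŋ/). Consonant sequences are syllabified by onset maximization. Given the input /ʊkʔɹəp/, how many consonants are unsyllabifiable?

3

Syllabifying with onset maximization leaves /k/, /ʔ/, /p/ stranded (only a nasal (/m/, /n/, or /ŋ/) is licensed in coda position; onsets are limited to one consonant).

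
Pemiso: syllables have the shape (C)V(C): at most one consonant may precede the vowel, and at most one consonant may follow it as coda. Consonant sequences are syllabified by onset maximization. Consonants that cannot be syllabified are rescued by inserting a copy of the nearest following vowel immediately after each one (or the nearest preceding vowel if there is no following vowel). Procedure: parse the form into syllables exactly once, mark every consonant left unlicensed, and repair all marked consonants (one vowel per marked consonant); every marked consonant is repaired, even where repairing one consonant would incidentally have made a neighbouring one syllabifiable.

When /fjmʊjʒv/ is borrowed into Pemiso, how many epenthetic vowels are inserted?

The unsyllabifiable consonants are /f/, /j/, /ʒ/, /v/; each receives one epenthetic vowel.

4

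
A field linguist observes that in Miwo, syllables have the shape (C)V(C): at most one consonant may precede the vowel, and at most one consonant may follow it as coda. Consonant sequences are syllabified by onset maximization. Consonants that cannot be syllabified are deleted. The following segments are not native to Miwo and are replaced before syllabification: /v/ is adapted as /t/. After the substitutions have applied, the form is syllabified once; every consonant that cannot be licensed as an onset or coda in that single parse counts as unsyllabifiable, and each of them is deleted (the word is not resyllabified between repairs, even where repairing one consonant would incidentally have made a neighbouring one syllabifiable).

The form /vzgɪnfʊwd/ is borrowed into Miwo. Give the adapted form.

Substitution: /v/ → /t/, giving /tzgɪnfʊwd/.
The consonants /t/, /z/, /d/ cannot be parsed into a legal (C)V(C) syllable (at most one coda consonant is licensed; onsets are limited to one consonant).
Deletion applies to /t/, /z/, /d/.

gɪnfʊw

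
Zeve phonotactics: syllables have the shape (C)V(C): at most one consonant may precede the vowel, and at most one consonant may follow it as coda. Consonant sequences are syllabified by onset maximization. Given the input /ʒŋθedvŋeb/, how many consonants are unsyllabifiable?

Under (C)V(C), the unsyllabifiable consonants are /ʒ/, /ŋ/, /v/ (at most one coda consonant is licensed; onsets are limited to one consonant).

3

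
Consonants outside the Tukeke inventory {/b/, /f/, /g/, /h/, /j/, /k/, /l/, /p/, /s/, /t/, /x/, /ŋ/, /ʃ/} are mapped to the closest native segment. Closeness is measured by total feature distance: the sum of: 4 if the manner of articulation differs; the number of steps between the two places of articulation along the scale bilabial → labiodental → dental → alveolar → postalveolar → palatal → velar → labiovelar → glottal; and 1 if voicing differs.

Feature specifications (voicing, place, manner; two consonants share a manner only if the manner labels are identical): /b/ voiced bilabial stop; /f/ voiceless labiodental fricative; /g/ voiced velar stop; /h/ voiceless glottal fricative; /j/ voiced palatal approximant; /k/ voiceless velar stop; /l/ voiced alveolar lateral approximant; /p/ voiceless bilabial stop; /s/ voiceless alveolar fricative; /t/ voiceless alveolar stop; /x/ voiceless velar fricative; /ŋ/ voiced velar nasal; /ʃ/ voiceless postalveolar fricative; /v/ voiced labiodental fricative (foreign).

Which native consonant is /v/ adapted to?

/f/ is closest: same manner (fricative), place distance 0 (labiodental→labiodental), voicing differs (+1); total 1. Next closest is /s/ at distance 3.

f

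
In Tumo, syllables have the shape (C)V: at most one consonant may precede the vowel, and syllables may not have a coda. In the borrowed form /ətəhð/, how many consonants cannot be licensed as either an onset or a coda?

Under (C)V, the unsyllabifiable consonants are /h/, /ð/ (no codas are permitted; onsets are limited to one consonant).

2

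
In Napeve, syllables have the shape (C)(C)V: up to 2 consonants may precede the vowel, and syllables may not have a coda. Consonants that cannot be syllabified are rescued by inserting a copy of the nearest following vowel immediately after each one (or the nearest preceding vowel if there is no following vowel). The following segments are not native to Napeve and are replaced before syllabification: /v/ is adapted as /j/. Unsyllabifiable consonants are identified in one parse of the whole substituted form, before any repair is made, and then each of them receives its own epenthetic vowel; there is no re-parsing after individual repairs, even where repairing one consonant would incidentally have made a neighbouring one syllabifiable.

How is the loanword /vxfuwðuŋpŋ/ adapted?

Substitution: /v/ → /j/, giving /jxfuwðuŋpŋ/.
Syllabifying with onset maximization leaves /j/, /ŋ/, /p/, /ŋ/ stranded (no codas are permitted; onsets may contain at most 2 consonants).
Each unlicensed consonant becomes the onset of a new syllable: /j/ → /ju/, /ŋ/ → /ŋu/, /p/ → /pu/, /ŋ/ → /ŋu/.

juxfuwðuŋupuŋu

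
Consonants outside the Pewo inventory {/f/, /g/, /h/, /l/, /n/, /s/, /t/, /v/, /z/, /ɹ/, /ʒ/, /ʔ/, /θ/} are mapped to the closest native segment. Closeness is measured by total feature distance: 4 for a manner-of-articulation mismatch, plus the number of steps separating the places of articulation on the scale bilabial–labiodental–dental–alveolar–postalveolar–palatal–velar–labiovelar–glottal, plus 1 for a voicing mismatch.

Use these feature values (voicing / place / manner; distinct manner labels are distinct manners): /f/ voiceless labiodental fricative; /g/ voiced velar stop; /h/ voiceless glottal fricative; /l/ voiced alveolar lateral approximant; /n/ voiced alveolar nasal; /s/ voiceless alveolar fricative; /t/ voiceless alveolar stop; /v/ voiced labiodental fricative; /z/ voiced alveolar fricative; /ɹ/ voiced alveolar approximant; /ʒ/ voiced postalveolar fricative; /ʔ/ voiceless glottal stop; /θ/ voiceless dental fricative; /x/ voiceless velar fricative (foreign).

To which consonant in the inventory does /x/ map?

h

/h/ is closest: same manner (fricative), place distance 2 (velar→glottal), same voicing; total 2. Next closest is /s/ at distance 3.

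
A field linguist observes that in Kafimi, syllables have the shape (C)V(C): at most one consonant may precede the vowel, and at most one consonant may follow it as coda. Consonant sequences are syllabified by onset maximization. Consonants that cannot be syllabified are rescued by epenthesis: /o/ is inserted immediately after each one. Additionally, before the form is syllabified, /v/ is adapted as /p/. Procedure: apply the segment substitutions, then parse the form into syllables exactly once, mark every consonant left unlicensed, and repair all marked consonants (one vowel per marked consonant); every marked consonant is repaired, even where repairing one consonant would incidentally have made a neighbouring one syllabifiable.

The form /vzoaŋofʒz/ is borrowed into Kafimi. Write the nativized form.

pozoaŋofʒozo

Substitution: /v/ → /p/, giving /pzoaŋofʒz/.
The consonants /p/, /ʒ/, /z/ cannot be parsed into a legal (C)V(C) syllable (at most one coda consonant is licensed; onsets are limited to one consonant).
Each unlicensed consonant becomes the onset of a new syllable: /p/ → /po/, /ʒ/ → /ʒo/, /z/ → /zo/.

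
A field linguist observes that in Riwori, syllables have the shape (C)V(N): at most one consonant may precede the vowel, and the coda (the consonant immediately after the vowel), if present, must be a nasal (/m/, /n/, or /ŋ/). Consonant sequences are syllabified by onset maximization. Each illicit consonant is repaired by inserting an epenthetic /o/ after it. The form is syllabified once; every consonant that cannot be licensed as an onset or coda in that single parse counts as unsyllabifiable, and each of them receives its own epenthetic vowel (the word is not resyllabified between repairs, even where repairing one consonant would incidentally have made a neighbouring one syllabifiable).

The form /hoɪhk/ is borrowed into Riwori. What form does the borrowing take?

The consonants /h/, /k/ cannot be parsed into a legal (C)V(N) syllable (only a nasal (/m/, /n/, or /ŋ/) is licensed in coda position; onsets are limited to one consonant).
Inserting the epenthetic vowel yields /h/ → /ho/, /k/ → /ko/.

hoɪhoko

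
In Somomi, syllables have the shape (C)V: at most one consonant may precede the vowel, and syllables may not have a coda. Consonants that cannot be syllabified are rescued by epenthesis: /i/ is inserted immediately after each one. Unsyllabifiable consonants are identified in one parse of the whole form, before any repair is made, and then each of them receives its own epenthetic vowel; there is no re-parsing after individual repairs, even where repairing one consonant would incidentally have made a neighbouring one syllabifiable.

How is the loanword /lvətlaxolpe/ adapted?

The consonants /l/, /t/, /l/ cannot be parsed into a legal (C)V syllable (no codas are permitted; onsets are limited to one consonant).
Each unlicensed consonant becomes the onset of a new syllable: /l/ → /li/, /t/ → /ti/, /l/ → /li/.

livətilaxolipe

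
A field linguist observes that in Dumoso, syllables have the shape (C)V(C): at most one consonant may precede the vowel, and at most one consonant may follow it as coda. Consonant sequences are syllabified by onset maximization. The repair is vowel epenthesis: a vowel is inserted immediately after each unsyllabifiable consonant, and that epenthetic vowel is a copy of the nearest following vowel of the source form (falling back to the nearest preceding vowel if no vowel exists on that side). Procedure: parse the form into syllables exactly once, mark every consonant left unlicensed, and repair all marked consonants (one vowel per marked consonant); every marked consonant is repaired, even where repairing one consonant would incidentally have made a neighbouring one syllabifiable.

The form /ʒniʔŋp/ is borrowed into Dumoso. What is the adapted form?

Under (C)V(C), the unsyllabifiable consonants are /ʒ/, /ŋ/, /p/ (at most one coda consonant is licensed; onsets are limited to one consonant).
Inserting the epenthetic vowel yields /ʒ/ → /ʒi/, /ŋ/ → /ŋi/, /p/ → /pi/.

ʒiniʔŋipi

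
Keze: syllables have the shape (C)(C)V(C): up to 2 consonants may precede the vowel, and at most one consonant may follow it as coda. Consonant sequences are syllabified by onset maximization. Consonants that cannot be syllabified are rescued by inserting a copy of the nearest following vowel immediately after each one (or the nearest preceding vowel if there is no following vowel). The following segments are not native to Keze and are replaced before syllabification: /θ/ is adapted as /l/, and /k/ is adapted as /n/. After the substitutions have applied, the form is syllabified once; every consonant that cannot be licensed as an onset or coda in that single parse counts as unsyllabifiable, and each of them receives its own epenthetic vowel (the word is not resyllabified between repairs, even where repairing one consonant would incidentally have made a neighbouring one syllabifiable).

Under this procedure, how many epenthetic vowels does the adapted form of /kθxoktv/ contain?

3

After substitution the input is /nlxontv/.
The unsyllabifiable consonants are /n/, /t/, /v/; each receives one epenthetic vowel.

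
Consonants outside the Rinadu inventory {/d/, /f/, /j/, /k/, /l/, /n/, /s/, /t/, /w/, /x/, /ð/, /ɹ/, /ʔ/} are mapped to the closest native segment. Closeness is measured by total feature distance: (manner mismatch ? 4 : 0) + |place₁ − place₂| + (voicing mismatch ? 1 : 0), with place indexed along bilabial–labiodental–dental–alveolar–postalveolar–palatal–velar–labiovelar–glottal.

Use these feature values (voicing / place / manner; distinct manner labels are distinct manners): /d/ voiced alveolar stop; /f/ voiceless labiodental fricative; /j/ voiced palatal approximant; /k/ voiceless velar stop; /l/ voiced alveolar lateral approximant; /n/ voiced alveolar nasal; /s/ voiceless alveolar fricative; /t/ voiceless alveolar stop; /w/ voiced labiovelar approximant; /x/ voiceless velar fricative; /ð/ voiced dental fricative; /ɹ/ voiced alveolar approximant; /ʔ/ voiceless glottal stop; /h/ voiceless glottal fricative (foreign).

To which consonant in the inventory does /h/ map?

x

/x/ is closest: same manner (fricative), place distance 2 (glottal→velar), same voicing; total 2. Next closest is /ʔ/ at distance 4.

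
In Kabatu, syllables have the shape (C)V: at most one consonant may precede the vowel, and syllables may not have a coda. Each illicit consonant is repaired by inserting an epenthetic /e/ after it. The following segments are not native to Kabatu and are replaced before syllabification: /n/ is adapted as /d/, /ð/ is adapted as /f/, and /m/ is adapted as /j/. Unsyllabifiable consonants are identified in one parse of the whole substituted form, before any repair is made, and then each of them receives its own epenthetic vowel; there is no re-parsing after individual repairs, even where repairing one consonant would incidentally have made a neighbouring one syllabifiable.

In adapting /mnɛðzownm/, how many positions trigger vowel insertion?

After substitution the input is /jdɛfzowdj/.
The unsyllabifiable consonants are /j/, /f/, /w/, /d/, /j/; each receives one epenthetic vowel.

5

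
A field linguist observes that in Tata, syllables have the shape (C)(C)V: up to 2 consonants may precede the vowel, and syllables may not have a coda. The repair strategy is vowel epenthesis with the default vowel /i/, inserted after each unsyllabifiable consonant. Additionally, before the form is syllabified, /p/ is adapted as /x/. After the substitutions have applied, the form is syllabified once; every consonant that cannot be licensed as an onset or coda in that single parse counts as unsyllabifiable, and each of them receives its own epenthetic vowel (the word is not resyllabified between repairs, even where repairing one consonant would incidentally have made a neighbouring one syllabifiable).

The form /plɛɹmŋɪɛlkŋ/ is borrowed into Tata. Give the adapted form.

Substitution: /p/ → /x/, giving /xlɛɹmŋɪɛlkŋ/.
The consonants /ɹ/, /l/, /k/, /ŋ/ cannot be parsed into a legal (C)(C)V syllable (no codas are permitted; onsets may contain at most 2 consonants).
Each unlicensed consonant becomes the onset of a new syllable: /ɹ/ → /ɹi/, /l/ → /li/, /k/ → /ki/, /ŋ/ → /ŋi/.

xlɛɹimŋɪɛlikiŋi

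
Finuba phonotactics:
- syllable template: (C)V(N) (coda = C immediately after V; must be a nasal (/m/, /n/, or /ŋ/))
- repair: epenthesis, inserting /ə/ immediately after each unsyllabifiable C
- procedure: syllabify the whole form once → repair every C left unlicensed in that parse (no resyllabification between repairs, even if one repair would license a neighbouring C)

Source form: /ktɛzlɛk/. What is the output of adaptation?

The consonants /k/, /z/, /k/ cannot be parsed into a legal (C)V(N) syllable (only a nasal (/m/, /n/, or /ŋ/) is licensed in coda position; onsets are limited to one consonant).
Each unlicensed consonant becomes the onset of a new syllable: /k/ → /kə/, /z/ → /zə/, /k/ → /kə/.

kətɛzəlɛkə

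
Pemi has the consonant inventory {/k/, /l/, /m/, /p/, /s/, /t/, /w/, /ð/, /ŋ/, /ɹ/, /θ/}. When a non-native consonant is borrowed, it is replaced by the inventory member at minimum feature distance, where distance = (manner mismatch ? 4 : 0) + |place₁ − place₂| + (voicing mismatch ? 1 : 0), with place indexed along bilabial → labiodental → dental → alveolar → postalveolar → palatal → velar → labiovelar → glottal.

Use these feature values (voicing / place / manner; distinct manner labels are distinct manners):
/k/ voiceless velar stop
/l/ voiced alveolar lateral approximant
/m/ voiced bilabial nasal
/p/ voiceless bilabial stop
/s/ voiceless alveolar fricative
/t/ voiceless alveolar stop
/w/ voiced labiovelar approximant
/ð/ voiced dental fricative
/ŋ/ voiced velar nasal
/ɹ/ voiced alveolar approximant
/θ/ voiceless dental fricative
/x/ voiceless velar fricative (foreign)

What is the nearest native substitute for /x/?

/s/ is closest: same manner (fricative), place distance 3 (velar→alveolar), same voicing; total 3. Next closest is /k/ at distance 4.

s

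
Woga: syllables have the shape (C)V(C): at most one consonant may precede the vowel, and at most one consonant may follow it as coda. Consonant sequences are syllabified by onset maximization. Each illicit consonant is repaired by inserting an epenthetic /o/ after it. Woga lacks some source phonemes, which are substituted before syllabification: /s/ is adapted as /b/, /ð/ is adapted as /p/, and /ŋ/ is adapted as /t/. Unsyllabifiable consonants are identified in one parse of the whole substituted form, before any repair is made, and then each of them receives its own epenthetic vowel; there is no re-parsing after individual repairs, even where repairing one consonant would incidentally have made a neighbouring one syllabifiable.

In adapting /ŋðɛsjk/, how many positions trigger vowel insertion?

After substitution the input is /tpɛbjk/.
The unsyllabifiable consonants are /t/, /j/, /k/; each receives one epenthetic vowel.

3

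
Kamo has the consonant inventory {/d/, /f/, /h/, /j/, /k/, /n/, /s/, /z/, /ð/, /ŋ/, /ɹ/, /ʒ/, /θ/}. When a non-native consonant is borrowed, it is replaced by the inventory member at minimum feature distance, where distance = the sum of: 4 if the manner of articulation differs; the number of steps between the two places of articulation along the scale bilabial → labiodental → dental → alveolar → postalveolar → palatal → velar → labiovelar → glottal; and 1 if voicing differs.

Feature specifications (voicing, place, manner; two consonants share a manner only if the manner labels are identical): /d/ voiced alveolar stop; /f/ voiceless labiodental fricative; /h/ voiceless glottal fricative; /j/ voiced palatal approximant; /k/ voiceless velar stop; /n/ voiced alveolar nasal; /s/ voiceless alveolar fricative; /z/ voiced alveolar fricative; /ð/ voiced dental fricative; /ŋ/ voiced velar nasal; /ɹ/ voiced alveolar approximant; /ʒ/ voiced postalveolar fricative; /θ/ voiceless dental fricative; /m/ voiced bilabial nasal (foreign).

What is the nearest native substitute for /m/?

n

/n/ is closest: same manner (nasal), place distance 3 (bilabial→alveolar), same voicing; total 3. Next closest is /f/ at distance 6.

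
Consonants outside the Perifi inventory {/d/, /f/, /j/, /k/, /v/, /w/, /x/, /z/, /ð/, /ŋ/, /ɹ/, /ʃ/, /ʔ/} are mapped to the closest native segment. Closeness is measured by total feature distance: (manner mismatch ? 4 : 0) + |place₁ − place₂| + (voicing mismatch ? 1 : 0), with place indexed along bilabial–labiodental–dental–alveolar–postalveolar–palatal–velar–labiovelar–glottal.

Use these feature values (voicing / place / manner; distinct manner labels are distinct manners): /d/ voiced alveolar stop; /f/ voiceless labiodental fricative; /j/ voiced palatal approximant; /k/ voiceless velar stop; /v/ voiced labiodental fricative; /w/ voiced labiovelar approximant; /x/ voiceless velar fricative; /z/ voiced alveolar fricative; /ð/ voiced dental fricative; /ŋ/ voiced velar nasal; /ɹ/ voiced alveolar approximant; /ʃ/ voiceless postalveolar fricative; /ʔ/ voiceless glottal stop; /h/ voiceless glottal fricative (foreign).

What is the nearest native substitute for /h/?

/x/ is closest: same manner (fricative), place distance 2 (glottal→velar), same voicing; total 2. Next closest is /ʃ/ at distance 4.

x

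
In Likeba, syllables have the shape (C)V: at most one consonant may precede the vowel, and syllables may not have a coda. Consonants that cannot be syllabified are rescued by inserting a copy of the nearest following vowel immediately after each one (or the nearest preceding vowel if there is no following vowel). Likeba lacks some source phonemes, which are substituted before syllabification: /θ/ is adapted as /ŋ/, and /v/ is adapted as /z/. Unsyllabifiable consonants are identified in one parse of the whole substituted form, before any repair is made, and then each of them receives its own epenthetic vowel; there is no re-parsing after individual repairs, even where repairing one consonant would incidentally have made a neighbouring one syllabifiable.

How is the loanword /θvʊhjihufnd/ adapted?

ŋʊzʊhijihufunudu

Substitution: /θ/ → /ŋ/, /v/ → /z/, giving /ŋzʊhjihufnd/.
Syllabifying with onset maximization leaves /ŋ/, /h/, /f/, /n/, /d/ stranded (no codas are permitted; onsets are limited to one consonant).
Epenthesis after each stranded consonant: /ŋ/ → /ŋʊ/, /h/ → /hi/, /f/ → /fu/, /n/ → /nu/, /d/ → /du/.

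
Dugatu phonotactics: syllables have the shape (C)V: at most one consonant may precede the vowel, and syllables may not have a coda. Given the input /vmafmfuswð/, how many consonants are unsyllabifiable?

6

The consonants /v/, /f/, /m/, /s/, /w/, /ð/ cannot be parsed into a legal (C)V syllable (no codas are permitted; onsets are limited to one consonant).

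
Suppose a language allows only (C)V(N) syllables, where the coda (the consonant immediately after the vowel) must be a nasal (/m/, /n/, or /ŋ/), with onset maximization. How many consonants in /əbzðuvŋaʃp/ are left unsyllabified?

5

Syllabifying with onset maximization leaves /b/, /z/, /v/, /ʃ/, /p/ stranded (only a nasal (/m/, /n/, or /ŋ/) is licensed in coda position; onsets are limited to one consonant).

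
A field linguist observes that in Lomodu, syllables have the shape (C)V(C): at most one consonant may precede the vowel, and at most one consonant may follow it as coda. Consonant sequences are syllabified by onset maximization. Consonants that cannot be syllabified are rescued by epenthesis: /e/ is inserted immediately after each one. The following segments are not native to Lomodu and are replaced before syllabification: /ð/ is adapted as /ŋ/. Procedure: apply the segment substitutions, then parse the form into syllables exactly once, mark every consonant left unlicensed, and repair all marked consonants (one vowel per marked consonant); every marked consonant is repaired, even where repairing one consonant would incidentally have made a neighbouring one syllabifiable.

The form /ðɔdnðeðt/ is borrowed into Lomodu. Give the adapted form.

ŋɔdneŋeŋte

Substitution: /ð/ → /ŋ/, giving /ŋɔdnŋeŋt/.
Syllabifying with onset maximization leaves /n/, /t/ stranded (at most one coda consonant is licensed; onsets are limited to one consonant).
Each unlicensed consonant becomes the onset of a new syllable: /n/ → /ne/, /t/ → /te/.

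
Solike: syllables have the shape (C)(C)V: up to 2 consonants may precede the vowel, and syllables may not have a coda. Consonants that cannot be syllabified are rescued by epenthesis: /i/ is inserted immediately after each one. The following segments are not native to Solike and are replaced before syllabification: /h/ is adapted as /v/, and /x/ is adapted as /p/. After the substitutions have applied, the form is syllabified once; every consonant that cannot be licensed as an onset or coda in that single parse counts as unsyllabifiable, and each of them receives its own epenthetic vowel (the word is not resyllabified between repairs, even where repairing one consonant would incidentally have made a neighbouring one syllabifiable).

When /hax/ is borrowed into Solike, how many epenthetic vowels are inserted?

1

After substitution the input is /vap/.
The unsyllabifiable consonants are /p/; each receives one epenthetic vowel.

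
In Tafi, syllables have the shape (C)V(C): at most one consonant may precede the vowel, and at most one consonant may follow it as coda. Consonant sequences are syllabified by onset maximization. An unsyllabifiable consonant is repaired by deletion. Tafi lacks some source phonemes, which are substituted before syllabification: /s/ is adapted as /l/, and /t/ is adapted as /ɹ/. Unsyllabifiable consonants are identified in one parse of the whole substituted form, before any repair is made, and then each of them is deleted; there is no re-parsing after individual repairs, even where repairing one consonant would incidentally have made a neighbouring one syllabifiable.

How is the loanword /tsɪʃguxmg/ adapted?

lɪʃgux

Substitution: /t/ → /ɹ/, /s/ → /l/, giving /ɹlɪʃguxmg/.
Syllabifying with onset maximization leaves /ɹ/, /m/, /g/ stranded (at most one coda consonant is licensed; onsets are limited to one consonant).
Deleting the stranded consonants removes /ɹ/, /m/, /g/.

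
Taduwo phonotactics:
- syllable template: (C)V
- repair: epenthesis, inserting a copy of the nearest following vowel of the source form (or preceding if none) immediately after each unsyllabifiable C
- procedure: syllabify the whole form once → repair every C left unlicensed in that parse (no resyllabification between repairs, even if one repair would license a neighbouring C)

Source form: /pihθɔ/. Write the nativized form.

pihɔθɔ

The consonants /h/ cannot be parsed into a legal (C)V syllable (no codas are permitted; onsets are limited to one consonant).
Epenthesis after each stranded consonant: /h/ → /hɔ/.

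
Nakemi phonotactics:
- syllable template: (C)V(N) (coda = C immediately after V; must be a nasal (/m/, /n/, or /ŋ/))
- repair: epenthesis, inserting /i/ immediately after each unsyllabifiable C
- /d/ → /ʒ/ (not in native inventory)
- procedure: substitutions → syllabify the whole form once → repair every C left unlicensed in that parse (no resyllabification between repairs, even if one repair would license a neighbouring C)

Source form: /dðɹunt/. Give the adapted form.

Substitution: /d/ → /ʒ/, giving /ʒðɹunt/.
Under (C)V(N), the unsyllabifiable consonants are /ʒ/, /ð/, /t/ (only a nasal (/m/, /n/, or /ŋ/) is licensed in coda position; onsets are limited to one consonant).
Inserting the epenthetic vowel yields /ʒ/ → /ʒi/, /ð/ → /ði/, /t/ → /ti/.

ʒiðiɹunti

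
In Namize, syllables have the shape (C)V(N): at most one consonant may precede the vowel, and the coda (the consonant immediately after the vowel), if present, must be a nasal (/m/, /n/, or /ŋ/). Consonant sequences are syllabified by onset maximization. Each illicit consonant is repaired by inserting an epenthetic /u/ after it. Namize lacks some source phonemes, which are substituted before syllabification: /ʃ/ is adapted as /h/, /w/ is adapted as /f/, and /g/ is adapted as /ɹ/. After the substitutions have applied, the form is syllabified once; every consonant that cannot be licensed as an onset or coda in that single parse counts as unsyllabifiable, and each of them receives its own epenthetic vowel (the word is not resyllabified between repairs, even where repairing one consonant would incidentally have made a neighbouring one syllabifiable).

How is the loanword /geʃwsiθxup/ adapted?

ɹehufusiθuxupu

Substitution: /g/ → /ɹ/, /ʃ/ → /h/, /w/ → /f/, giving /ɹehfsiθxup/.
The consonants /h/, /f/, /θ/, /p/ cannot be parsed into a legal (C)V(N) syllable (only a nasal (/m/, /n/, or /ŋ/) is licensed in coda position; onsets are limited to one consonant).
Inserting the epenthetic vowel yields /h/ → /hu/, /f/ → /fu/, /θ/ → /θu/, /p/ → /pu/.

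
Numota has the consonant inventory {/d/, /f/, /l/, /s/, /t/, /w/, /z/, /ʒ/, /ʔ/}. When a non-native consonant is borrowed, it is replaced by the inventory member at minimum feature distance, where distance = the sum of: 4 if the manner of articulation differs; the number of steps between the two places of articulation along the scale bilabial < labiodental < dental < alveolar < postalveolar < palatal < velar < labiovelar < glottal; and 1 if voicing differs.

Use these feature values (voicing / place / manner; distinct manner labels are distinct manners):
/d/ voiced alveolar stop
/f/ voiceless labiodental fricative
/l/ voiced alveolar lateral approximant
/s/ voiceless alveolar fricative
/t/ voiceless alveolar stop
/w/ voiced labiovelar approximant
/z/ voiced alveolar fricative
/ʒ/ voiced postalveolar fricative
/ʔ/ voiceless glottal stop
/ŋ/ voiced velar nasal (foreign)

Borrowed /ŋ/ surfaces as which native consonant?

w

/w/ is closest: manner differs (nasal→approximant, +4), place distance 1 (velar→labiovelar), same voicing; total 5. Next closest is /ʒ/ at distance 6.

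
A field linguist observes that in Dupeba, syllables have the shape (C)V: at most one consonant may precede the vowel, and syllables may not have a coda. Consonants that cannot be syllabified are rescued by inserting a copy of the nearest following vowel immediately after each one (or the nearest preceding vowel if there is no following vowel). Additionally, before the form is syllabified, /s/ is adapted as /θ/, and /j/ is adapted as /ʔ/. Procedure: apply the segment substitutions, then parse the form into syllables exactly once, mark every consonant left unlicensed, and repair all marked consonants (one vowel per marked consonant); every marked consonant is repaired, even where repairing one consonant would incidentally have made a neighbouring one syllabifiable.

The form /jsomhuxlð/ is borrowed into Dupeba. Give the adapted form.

ʔoθomuhuxuluðu

Substitution: /j/ → /ʔ/, /s/ → /θ/, giving /ʔθomhuxlð/.
The consonants /ʔ/, /m/, /x/, /l/, /ð/ cannot be parsed into a legal (C)V syllable (no codas are permitted; onsets are limited to one consonant).
Each unlicensed consonant becomes the onset of a new syllable: /ʔ/ → /ʔo/, /m/ → /mu/, /x/ → /xu/, /l/ → /lu/, /ð/ → /ðu/.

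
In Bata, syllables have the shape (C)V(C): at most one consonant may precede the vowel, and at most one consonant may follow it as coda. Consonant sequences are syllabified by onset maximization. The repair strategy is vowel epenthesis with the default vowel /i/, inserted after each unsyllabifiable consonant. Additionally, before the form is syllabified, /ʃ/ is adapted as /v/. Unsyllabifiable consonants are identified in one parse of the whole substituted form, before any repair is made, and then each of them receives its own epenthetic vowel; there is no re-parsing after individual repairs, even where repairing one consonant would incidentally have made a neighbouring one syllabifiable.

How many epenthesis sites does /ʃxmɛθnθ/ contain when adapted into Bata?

After substitution the input is /vxmɛθnθ/.
The unsyllabifiable consonants are /v/, /x/, /n/, /θ/; each receives one epenthetic vowel.

4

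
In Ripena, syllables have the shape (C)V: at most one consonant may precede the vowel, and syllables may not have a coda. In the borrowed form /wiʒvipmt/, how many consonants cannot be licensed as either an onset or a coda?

Syllabifying with onset maximization leaves /ʒ/, /p/, /m/, /t/ stranded (no codas are permitted; onsets are limited to one consonant).

4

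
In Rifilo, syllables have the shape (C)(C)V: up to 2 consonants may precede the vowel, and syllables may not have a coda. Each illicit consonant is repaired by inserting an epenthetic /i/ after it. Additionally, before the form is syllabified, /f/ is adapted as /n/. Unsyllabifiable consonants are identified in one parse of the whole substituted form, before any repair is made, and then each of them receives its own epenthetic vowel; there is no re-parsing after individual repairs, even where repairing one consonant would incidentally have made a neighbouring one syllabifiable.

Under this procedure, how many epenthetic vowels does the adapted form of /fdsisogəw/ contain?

2

After substitution the input is /ndsisogəw/.
The unsyllabifiable consonants are /n/, /w/; each receives one epenthetic vowel.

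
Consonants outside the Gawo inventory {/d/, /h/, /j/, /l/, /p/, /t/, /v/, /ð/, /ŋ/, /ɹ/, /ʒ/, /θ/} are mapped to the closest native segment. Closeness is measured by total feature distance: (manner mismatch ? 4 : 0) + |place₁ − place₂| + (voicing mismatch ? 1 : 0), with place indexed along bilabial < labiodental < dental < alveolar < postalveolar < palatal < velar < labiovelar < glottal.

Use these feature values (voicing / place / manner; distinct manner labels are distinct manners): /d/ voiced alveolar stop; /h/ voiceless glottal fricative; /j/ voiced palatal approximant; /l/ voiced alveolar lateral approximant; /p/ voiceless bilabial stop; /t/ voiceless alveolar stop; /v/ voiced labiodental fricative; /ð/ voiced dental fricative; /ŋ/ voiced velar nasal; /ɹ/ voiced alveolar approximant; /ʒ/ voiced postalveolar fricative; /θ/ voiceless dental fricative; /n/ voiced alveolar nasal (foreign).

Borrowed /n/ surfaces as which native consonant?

/ŋ/ is closest: same manner (nasal), place distance 3 (alveolar→velar), same voicing; total 3. Next closest is /d/ at distance 4.

ŋ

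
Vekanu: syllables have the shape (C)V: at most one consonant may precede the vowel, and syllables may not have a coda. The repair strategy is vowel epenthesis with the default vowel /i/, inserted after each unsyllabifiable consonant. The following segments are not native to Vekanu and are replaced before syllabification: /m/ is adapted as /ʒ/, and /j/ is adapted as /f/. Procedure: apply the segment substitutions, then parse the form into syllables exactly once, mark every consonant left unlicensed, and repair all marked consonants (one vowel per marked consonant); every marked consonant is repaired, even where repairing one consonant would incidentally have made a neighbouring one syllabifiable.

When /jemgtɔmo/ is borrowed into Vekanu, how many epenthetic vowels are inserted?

After substitution the input is /feʒgtɔʒo/.
The unsyllabifiable consonants are /ʒ/, /g/; each receives one epenthetic vowel.

2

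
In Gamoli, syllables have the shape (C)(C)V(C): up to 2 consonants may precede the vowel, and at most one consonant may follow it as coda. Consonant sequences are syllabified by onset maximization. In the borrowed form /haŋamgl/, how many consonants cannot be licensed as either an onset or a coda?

Under (C)(C)V(C), the unsyllabifiable consonants are /g/, /l/ (at most one coda consonant is licensed; onsets may contain at most 2 consonants).

2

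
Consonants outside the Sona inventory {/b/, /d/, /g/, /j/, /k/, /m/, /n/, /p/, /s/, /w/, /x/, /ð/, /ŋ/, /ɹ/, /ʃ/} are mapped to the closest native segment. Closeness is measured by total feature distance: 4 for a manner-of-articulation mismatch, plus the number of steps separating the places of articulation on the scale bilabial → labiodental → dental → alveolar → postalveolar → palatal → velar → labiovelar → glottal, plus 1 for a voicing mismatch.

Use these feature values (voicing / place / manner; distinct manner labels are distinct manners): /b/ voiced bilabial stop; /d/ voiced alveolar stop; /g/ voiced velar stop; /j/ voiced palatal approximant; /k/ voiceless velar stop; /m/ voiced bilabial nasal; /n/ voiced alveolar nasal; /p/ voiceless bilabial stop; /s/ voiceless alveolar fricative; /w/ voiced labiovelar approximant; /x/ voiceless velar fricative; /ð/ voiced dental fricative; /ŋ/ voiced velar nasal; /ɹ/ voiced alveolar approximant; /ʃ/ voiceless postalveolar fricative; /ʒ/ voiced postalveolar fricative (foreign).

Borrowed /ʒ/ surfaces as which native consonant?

ʃ

/ʃ/ is closest: same manner (fricative), place distance 0 (postalveolar→postalveolar), voicing differs (+1); total 1. Next closest is /s/ at distance 2.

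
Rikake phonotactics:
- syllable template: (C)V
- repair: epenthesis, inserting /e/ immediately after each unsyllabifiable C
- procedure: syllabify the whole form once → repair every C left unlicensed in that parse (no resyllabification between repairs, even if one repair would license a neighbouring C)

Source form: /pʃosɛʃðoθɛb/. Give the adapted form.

peʃosɛʃeðoθɛbe

The consonants /p/, /ʃ/, /b/ cannot be parsed into a legal (C)V syllable (no codas are permitted; onsets are limited to one consonant).
Inserting the epenthetic vowel yields /p/ → /pe/, /ʃ/ → /ʃe/, /b/ → /be/.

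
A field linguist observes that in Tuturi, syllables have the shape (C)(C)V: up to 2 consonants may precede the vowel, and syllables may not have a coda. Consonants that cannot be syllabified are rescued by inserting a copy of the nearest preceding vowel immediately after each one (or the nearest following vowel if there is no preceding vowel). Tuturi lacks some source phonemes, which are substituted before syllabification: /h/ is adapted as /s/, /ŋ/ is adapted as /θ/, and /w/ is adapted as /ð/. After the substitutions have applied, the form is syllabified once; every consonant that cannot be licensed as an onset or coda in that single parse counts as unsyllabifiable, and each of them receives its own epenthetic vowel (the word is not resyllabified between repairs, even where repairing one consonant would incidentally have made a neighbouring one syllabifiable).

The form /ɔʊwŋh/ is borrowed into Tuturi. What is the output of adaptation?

ɔʊðʊθʊsʊ

Substitution: /w/ → /ð/, /ŋ/ → /θ/, /h/ → /s/, giving /ɔʊðθs/.
Syllabifying with onset maximization leaves /ð/, /θ/, /s/ stranded (no codas are permitted; onsets may contain at most 2 consonants).
Epenthesis after each stranded consonant: /ð/ → /ðʊ/, /θ/ → /θʊ/, /s/ → /sʊ/.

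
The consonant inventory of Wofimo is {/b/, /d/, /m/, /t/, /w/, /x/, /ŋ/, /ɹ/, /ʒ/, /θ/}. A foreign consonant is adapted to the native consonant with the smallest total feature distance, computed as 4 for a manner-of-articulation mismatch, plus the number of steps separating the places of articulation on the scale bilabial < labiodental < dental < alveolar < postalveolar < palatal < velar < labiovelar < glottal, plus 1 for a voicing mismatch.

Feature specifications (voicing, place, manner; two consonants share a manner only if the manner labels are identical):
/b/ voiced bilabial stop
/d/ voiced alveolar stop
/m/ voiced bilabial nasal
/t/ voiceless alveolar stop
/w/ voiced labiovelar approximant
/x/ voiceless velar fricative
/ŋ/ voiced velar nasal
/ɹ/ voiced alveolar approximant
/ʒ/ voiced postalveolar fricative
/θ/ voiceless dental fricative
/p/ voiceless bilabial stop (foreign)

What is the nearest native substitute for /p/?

/b/ is closest: same manner (stop), place distance 0 (bilabial→bilabial), voicing differs (+1); total 1. Next closest is /t/ at distance 3.

b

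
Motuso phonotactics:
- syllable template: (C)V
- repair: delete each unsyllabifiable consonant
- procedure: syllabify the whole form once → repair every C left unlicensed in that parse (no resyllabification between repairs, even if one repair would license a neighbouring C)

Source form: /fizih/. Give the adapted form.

fizi

Under (C)V, the unsyllabifiable consonants are /h/ (no codas are permitted; onsets are limited to one consonant).
Each unlicensed consonant is deleted: /h/.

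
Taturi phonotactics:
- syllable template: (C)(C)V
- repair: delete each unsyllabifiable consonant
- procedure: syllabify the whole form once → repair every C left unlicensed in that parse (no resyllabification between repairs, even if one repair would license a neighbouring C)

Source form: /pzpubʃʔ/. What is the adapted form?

zpu

Under (C)(C)V, the unsyllabifiable consonants are /p/, /b/, /ʃ/, /ʔ/ (no codas are permitted; onsets may contain at most 2 consonants).
Deleting the stranded consonants removes /p/, /b/, /ʃ/, /ʔ/.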